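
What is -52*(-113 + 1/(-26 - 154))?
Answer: 264433/45 ≈ 5876.3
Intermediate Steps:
-52*(-113 + 1/(-26 - 154)) = -52*(-113 + 1/(-180)) = -52*(-113 - 1/180) = -52*(-20341/180) = 264433/45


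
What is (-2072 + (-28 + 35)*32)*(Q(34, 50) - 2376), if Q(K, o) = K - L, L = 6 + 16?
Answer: 4368672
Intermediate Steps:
L = 22
Q(K, o) = -22 + K (Q(K, o) = K - 1*22 = K - 22 = -22 + K)
(-2072 + (-28 + 35)*32)*(Q(34, 50) - 2376) = (-2072 + (-28 + 35)*32)*((-22 + 34) - 2376) = (-2072 + 7*32)*(12 - 2376) = (-2072 + 224)*(-2364) = -1848*(-2364) = 4368672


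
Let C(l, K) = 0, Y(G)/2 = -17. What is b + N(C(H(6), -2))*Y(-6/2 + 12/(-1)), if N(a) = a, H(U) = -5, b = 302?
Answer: 302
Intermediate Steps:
Y(G) = -34 (Y(G) = 2*(-17) = -34)
b + N(C(H(6), -2))*Y(-6/2 + 12/(-1)) = 302 + 0*(-34) = 302 + 0 = 302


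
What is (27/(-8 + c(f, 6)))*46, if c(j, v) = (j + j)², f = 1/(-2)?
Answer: -1242/7 ≈ -177.43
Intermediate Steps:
f = -½ (f = 1*(-½) = -½ ≈ -0.50000)
c(j, v) = 4*j² (c(j, v) = (2*j)² = 4*j²)
(27/(-8 + c(f, 6)))*46 = (27/(-8 + 4*(-½)²))*46 = (27/(-8 + 4*(¼)))*46 = (27/(-8 + 1))*46 = (27/(-7))*46 = -⅐*27*46 = -27/7*46 = -1242/7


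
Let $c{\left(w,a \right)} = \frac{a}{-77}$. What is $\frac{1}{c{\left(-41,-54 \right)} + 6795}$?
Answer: $\frac{77}{523269} \approx 0.00014715$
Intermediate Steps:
$c{\left(w,a \right)} = - \frac{a}{77}$ ($c{\left(w,a \right)} = a \left(- \frac{1}{77}\right) = - \frac{a}{77}$)
$\frac{1}{c{\left(-41,-54 \right)} + 6795} = \frac{1}{\left(- \frac{1}{77}\right) \left(-54\right) + 6795} = \frac{1}{\frac{54}{77} + 6795} = \frac{1}{\frac{523269}{77}} = \frac{77}{523269}$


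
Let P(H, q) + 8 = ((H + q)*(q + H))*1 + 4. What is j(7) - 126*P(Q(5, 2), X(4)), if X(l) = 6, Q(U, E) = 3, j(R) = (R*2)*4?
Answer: -9646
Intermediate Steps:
j(R) = 8*R (j(R) = (2*R)*4 = 8*R)
P(H, q) = -4 + (H + q)² (P(H, q) = -8 + (((H + q)*(q + H))*1 + 4) = -8 + (((H + q)*(H + q))*1 + 4) = -8 + ((H + q)²*1 + 4) = -8 + ((H + q)² + 4) = -8 + (4 + (H + q)²) = -4 + (H + q)²)
j(7) - 126*P(Q(5, 2), X(4)) = 8*7 - 126*(-4 + (3 + 6)²) = 56 - 126*(-4 + 9²) = 56 - 126*(-4 + 81) = 56 - 126*77 = 56 - 9702 = -9646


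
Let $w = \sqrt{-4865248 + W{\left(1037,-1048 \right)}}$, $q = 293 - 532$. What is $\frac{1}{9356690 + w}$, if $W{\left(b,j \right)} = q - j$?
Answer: $\frac{9356690}{87547652620539} - \frac{i \sqrt{4864439}}{87547652620539} \approx 1.0688 \cdot 10^{-7} - 2.5193 \cdot 10^{-11} i$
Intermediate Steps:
$q = -239$
$W{\left(b,j \right)} = -239 - j$
$w = i \sqrt{4864439}$ ($w = \sqrt{-4865248 - -809} = \sqrt{-4865248 + \left(-239 + 1048\right)} = \sqrt{-4865248 + 809} = \sqrt{-4864439} = i \sqrt{4864439} \approx 2205.5 i$)
$\frac{1}{9356690 + w} = \frac{1}{9356690 + i \sqrt{4864439}}$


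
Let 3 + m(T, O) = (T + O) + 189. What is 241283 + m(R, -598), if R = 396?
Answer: 241267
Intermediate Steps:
m(T, O) = 186 + O + T (m(T, O) = -3 + ((T + O) + 189) = -3 + ((O + T) + 189) = -3 + (189 + O + T) = 186 + O + T)
241283 + m(R, -598) = 241283 + (186 - 598 + 396) = 241283 - 16 = 241267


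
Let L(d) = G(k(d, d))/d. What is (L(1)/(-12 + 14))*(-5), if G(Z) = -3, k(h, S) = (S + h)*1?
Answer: 15/2 ≈ 7.5000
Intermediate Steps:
k(h, S) = S + h
L(d) = -3/d
(L(1)/(-12 + 14))*(-5) = ((-3/1)/(-12 + 14))*(-5) = (-3*1/2)*(-5) = -3*½*(-5) = -3/2*(-5) = 15/2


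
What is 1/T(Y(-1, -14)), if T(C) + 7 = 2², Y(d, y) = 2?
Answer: -⅓ ≈ -0.33333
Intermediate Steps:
T(C) = -3 (T(C) = -7 + 2² = -7 + 4 = -3)
1/T(Y(-1, -14)) = 1/(-3) = -⅓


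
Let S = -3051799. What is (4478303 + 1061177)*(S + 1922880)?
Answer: -6253624222120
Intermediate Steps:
(4478303 + 1061177)*(S + 1922880) = (4478303 + 1061177)*(-3051799 + 1922880) = 5539480*(-1128919) = -6253624222120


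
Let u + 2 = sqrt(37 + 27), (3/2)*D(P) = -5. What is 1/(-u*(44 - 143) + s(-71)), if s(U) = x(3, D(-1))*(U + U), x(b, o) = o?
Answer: 3/3202 ≈ 0.00093691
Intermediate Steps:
D(P) = -10/3 (D(P) = (2/3)*(-5) = -10/3)
u = 6 (u = -2 + sqrt(37 + 27) = -2 + sqrt(64) = -2 + 8 = 6)
s(U) = -20*U/3 (s(U) = -10*(U + U)/3 = -20*U/3)
1/(-u*(44 - 143) + s(-71)) = 1/(-6*(44 - 143) - 20/3*(-71)) = 1/(-6*(-99) + 1420/3) = 1/(-1*(-594) + 1420/3) = 1/(594 + 1420/3) = 1/(3202/3) = 3/3202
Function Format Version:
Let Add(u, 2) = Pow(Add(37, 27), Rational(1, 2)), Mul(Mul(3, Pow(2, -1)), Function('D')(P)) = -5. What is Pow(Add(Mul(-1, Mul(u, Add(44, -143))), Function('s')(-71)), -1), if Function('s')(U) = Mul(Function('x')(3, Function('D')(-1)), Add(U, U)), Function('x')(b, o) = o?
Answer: Rational(3, 3202) ≈ 0.00093691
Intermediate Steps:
Function('D')(P) = Rational(-10, 3) (Function('D')(P) = Mul(Rational(2, 3), -5) = Rational(-10, 3))
u = 6 (u = Add(-2, Pow(Add(37, 27), Rational(1, 2))) = Add(-2, Pow(64, Rational(1, 2))) = Add(-2, 8) = 6)
Function('s')(U) = Mul(Rational(-20, 3), U) (Function('s')(U) = Mul(Rational(-10, 3), Add(U, U)) = Mul(Rational(-10, 3), Mul(2, U)) = Mul(Rational(-20, 3), U))
Pow(Add(Mul(-1, Mul(u, Add(44, -143))), Function('s')(-71)), -1) = Pow(Add(Mul(-1, Mul(6, Add(44, -143))), Mul(Rational(-20, 3), -71)), -1) = Pow(Add(Mul(-1, Mul(6, -99)), Rational(1420, 3)), -1) = Pow(Add(Mul(-1, -594), Rational(1420, 3)), -1) = Pow(Add(594, Rational(1420, 3)), -1) = Pow(Rational(3202, 3), -1) = Rational(3, 3202)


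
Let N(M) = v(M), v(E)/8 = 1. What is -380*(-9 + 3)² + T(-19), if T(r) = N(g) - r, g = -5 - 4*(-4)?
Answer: -13653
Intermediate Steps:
v(E) = 8 (v(E) = 8*1 = 8)
g = 11 (g = -5 + 16 = 11)
N(M) = 8
T(r) = 8 - r
-380*(-9 + 3)² + T(-19) = -380*(-9 + 3)² + (8 - 1*(-19)) = -380*(-6)² + (8 + 19) = -380*36 + 27 = -13680 + 27 = -13653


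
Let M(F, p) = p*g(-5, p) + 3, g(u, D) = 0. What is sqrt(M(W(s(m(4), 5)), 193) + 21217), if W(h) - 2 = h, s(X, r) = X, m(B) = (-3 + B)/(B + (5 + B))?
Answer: 2*sqrt(5305) ≈ 145.67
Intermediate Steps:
m(B) = (-3 + B)/(5 + 2*B)
W(h) = 2 + h
M(F, p) = 3 (M(F, p) = p*0 + 3 = 0 + 3 = 3)
sqrt(M(W(s(m(4), 5)), 193) + 21217) = sqrt(3 + 21217) = sqrt(21220) = 2*sqrt(5305)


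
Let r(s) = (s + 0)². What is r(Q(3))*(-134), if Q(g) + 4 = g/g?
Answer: -1206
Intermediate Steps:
Q(g) = -3 (Q(g) = -4 + g/g = -4 + 1 = -3)
r(s) = s²
r(Q(3))*(-134) = (-3)²*(-134) = 9*(-134) = -1206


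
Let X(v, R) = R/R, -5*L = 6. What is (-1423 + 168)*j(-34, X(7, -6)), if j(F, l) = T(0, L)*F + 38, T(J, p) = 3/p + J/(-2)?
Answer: -154365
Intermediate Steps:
L = -6/5 (L = -⅕*6 = -6/5 ≈ -1.2000)
T(J, p) = 3/p - J/2 (T(J, p) = 3/p + J*(-½) = 3/p - J/2)
X(v, R) = 1
j(F, l) = 38 - 5*F/2 (j(F, l) = (3/(-6/5) - ½*0)*F + 38 = (3*(-⅚) + 0)*F + 38 = (-5/2 + 0)*F + 38 = -5*F/2 + 38 = 38 - 5*F/2)
(-1423 + 168)*j(-34, X(7, -6)) = (-1423 + 168)*(38 - 5/2*(-34)) = -1255*(38 + 85) = -1255*123 = -154365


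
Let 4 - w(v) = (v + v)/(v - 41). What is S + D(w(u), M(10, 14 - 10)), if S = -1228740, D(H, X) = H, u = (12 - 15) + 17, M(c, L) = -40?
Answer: -33175844/27 ≈ -1.2287e+6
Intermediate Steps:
u = 14 (u = -3 + 17 = 14)
w(v) = 4 - 2*v/(-41 + v) (w(v) = 4 - (v + v)/(v - 41) = 4 - 2*v/(-41 + v))
S + D(w(u), M(10, 14 - 10)) = -1228740 + 2*(-82 + 14)/(-41 + 14) = -1228740 + 2*(-68)/(-27) = -1228740 + 2*(-1/27)*(-68) = -1228740 + 136/27 = -33175844/27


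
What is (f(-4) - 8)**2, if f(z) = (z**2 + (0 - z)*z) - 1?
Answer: 81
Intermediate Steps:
f(z) = -1 (f(z) = (z**2 + (-z)*z) - 1 = (z**2 - z**2) - 1 = 0 - 1 = -1)
(f(-4) - 8)**2 = (-1 - 8)**2 = (-9)**2 = 81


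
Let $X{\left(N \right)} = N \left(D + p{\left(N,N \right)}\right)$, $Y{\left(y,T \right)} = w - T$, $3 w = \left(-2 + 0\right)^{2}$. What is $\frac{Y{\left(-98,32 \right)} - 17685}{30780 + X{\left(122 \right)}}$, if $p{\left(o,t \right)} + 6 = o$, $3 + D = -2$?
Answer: $- \frac{53147}{132966} \approx -0.3997$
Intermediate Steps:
$D = -5$ ($D = -3 - 2 = -5$)
$p{\left(o,t \right)} = -6 + o$
$w = \frac{4}{3}$ ($w = \frac{\left(-2 + 0\right)^{2}}{3} = \frac{\left(-2\right)^{2}}{3} = \frac{1}{3} \cdot 4 = \frac{4}{3} \approx 1.3333$)
$Y{\left(y,T \right)} = \frac{4}{3} - T$
$X{\left(N \right)} = N \left(-11 + N\right)$ ($X{\left(N \right)} = N \left(-5 + \left(-6 + N\right)\right) = N \left(-11 + N\right)$)
$\frac{Y{\left(-98,32 \right)} - 17685}{30780 + X{\left(122 \right)}} = \frac{\left(\frac{4}{3} - 32\right) - 17685}{30780 + 122 \left(-11 + 122\right)} = \frac{\left(\frac{4}{3} - 32\right) - 17685}{30780 + 122 \cdot 111} = \frac{- \frac{92}{3} - 17685}{30780 + 13542} = - \frac{53147}{3 \cdot 44322} = \left(- \frac{53147}{3}\right) \frac{1}{44322} = - \frac{53147}{132966}$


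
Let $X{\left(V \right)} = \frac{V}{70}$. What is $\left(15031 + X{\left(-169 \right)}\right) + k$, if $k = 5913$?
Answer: $\frac{1465911}{70} \approx 20942.0$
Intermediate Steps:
$X{\left(V \right)} = \frac{V}{70}$ ($X{\left(V \right)} = V \frac{1}{70} = \frac{V}{70}$)
$\left(15031 + X{\left(-169 \right)}\right) + k = \left(15031 + \frac{1}{70} \left(-169\right)\right) + 5913 = \left(15031 - \frac{169}{70}\right) + 5913 = \frac{1052001}{70} + 5913 = \frac{1465911}{70}$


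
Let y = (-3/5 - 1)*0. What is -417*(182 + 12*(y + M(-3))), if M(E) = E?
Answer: -60882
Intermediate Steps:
y = 0 (y = (-3*⅕ - 1)*0 = (-⅗ - 1)*0 = -8/5*0 = 0)
-417*(182 + 12*(y + M(-3))) = -417*(182 + 12*(0 - 3)) = -417*(182 + 12*(-3)) = -417*(182 - 36) = -417*146 = -60882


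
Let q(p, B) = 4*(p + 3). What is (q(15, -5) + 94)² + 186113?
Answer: 213669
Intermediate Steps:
q(p, B) = 12 + 4*p (q(p, B) = 4*(3 + p) = 12 + 4*p)
(q(15, -5) + 94)² + 186113 = ((12 + 4*15) + 94)² + 186113 = ((12 + 60) + 94)² + 186113 = (72 + 94)² + 186113 = 166² + 186113 = 27556 + 186113 = 213669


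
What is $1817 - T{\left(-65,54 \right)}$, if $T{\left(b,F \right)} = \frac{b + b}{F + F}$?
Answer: $\frac{98183}{54} \approx 1818.2$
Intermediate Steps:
$T{\left(b,F \right)} = \frac{b}{F}$ ($T{\left(b,F \right)} = \frac{2 b}{2 F} = 2 b \frac{1}{2 F} = \frac{b}{F}$)
$1817 - T{\left(-65,54 \right)} = 1817 - - \frac{65}{54} = 1817 + \frac{65}{54} = \frac{98183}{54}$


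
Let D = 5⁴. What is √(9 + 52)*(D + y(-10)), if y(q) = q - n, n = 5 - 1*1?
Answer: 611*√61 ≈ 4772.1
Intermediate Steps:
n = 4 (n = 5 - 1 = 4)
y(q) = -4 + q (y(q) = q - 1*4 = q - 4 = -4 + q)
D = 625
√(9 + 52)*(D + y(-10)) = √(9 + 52)*(625 + (-4 - 10)) = √61*(625 - 14) = √61*611 = 611*√61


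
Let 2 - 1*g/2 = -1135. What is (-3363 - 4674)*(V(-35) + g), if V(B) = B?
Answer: -17994843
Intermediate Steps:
g = 2274 (g = 4 - 2*(-1135) = 4 + 2270 = 2274)
(-3363 - 4674)*(V(-35) + g) = (-3363 - 4674)*(-35 + 2274) = -8037*2239 = -17994843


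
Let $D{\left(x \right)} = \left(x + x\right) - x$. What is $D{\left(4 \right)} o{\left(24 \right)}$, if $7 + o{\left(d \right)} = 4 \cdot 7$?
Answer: $84$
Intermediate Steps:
$D{\left(x \right)} = x$ ($D{\left(x \right)} = 2 x - x = x$)
$o{\left(d \right)} = 21$ ($o{\left(d \right)} = -7 + 4 \cdot 7 = -7 + 28 = 21$)
$D{\left(4 \right)} o{\left(24 \right)} = 4 \cdot 21 = 84$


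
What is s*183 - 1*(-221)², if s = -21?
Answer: -52684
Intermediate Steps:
s*183 - 1*(-221)² = -21*183 - 1*(-221)² = -3843 - 1*48841 = -3843 - 48841 = -52684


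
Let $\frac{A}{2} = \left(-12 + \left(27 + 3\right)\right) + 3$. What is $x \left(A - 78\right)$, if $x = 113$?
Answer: $-4068$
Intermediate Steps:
$A = 42$ ($A = 2 \left(\left(-12 + \left(27 + 3\right)\right) + 3\right) = 2 \left(\left(-12 + 30\right) + 3\right) = 2 \left(18 + 3\right) = 2 \cdot 21 = 42$)
$x \left(A - 78\right) = 113 \left(42 - 78\right) = 113 \left(-36\right) = -4068$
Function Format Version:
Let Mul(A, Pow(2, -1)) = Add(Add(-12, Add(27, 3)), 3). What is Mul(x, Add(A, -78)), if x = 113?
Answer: -4068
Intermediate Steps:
A = 42 (A = Mul(2, Add(Add(-12, Add(27, 3)), 3)) = Mul(2, Add(Add(-12, 30), 3)) = Mul(2, Add(18, 3)) = Mul(2, 21) = 42)
Mul(x, Add(A, -78)) = Mul(113, Add(42, -78)) = Mul(113, -36) = -4068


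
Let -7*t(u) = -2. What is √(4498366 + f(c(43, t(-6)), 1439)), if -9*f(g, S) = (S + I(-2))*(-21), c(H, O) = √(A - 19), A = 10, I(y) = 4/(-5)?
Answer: √112543045/5 ≈ 2121.7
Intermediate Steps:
t(u) = 2/7 (t(u) = -⅐*(-2) = 2/7)
I(y) = -⅘ (I(y) = 4*(-⅕) = -⅘)
c(H, O) = 3*I (c(H, O) = √(10 - 19) = √(-9) = 3*I)
f(g, S) = -28/15 + 7*S/3 (f(g, S) = -(S - ⅘)*(-21)/9 = -(-⅘ + S)*(-21)/9 = -(84/5 - 21*S)/9 = -28/15 + 7*S/3)
√(4498366 + f(c(43, t(-6)), 1439)) = √(4498366 + (-28/15 + (7/3)*1439)) = √(4498366 + (-28/15 + 10073/3)) = √(4498366 + 16779/5) = √(22508609/5) = √112543045/5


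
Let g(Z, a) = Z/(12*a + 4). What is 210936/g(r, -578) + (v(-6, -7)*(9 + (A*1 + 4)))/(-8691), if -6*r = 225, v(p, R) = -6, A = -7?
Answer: 2824011730796/72425 ≈ 3.8992e+7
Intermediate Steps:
r = -75/2 (r = -⅙*225 = -75/2 ≈ -37.500)
g(Z, a) = Z/(4 + 12*a)
210936/g(r, -578) + (v(-6, -7)*(9 + (A*1 + 4)))/(-8691) = 210936/(((¼)*(-75/2)/(1 + 3*(-578)))) - 6*(9 + (-7*1 + 4))/(-8691) = 210936/(((¼)*(-75/2)/(1 - 1734))) - 6*(9 + (-7 + 4))*(-1/8691) = 210936/(((¼)*(-75/2)/(-1733))) - 6*(9 - 3)*(-1/8691) = 210936/(((¼)*(-75/2)*(-1/1733))) - 6*6*(-1/8691) = 210936/(75/13864) - 36*(-1/8691) = 210936*(13864/75) + 12/2897 = 974805568/25 + 12/2897 = 2824011730796/72425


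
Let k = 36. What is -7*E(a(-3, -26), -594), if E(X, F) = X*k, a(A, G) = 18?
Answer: -4536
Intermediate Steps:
E(X, F) = 36*X (E(X, F) = X*36 = 36*X)
-7*E(a(-3, -26), -594) = -252*18 = -7*648 = -4536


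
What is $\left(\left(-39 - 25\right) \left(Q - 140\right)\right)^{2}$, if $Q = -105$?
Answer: $245862400$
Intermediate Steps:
$\left(\left(-39 - 25\right) \left(Q - 140\right)\right)^{2} = \left(\left(-39 - 25\right) \left(-105 - 140\right)\right)^{2} = \left(\left(-64\right) \left(-245\right)\right)^{2} = 15680^{2} = 245862400$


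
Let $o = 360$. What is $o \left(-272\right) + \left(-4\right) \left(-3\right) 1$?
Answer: $-97908$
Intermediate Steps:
$o \left(-272\right) + \left(-4\right) \left(-3\right) 1 = 360 \left(-272\right) + \left(-4\right) \left(-3\right) 1 = -97920 + 12 \cdot 1 = -97920 + 12 = -97908$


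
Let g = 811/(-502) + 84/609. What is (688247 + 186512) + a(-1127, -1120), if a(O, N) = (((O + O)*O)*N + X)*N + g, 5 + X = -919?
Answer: 46389089489744651/14558 ≈ 3.1865e+12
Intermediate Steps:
X = -924 (X = -5 - 919 = -924)
g = -21511/14558 (g = 811*(-1/502) + 84*(1/609) = -811/502 + 4/29 = -21511/14558 ≈ -1.4776)
a(O, N) = -21511/14558 + N*(-924 + 2*N*O²) (a(O, N) = (((O + O)*O)*N - 924)*N - 21511/14558 = (((2*O)*O)*N - 924)*N - 21511/14558 = ((2*O²)*N - 924)*N - 21511/14558 = (2*N*O² - 924)*N - 21511/14558 = (-924 + 2*N*O²)*N - 21511/14558 = N*(-924 + 2*N*O²) - 21511/14558 = -21511/14558 + N*(-924 + 2*N*O²))
(688247 + 186512) + a(-1127, -1120) = (688247 + 186512) + (-21511/14558 - 924*(-1120) + 2*(-1120)²*(-1127)²) = 874759 + (-21511/14558 + 1034880 + 2*1254400*1270129) = 874759 + (-21511/14558 + 1034880 + 3186499635200) = 874759 + 46389076755003129/14558 = 46389089489744651/14558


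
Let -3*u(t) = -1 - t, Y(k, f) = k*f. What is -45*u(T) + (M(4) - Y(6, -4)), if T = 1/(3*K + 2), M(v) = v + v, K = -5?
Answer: 236/13 ≈ 18.154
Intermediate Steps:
M(v) = 2*v
T = -1/13 (T = 1/(3*(-5) + 2) = 1/(-15 + 2) = 1/(-13) = -1/13 ≈ -0.076923)
Y(k, f) = f*k
u(t) = ⅓ + t/3 (u(t) = -(-1 - t)/3 = ⅓ + t/3)
-45*u(T) + (M(4) - Y(6, -4)) = -45*(⅓ + (⅓)*(-1/13)) + (2*4 - (-4)*6) = -45*(⅓ - 1/39) + (8 - 1*(-24)) = -45*4/13 + (8 + 24) = -180/13 + 32 = 236/13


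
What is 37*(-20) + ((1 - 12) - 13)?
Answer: -764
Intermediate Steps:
37*(-20) + ((1 - 12) - 13) = -740 + (-11 - 13) = -740 - 24 = -764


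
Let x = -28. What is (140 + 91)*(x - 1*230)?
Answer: -59598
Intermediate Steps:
(140 + 91)*(x - 1*230) = (140 + 91)*(-28 - 1*230) = 231*(-28 - 230) = 231*(-258) = -59598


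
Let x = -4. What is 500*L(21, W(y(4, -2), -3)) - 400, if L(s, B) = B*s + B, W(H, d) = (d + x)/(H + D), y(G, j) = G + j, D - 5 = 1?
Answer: -10025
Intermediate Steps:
D = 6 (D = 5 + 1 = 6)
W(H, d) = (-4 + d)/(6 + H) (W(H, d) = (d - 4)/(H + 6) = (-4 + d)/(6 + H))
L(s, B) = B + B*s
500*L(21, W(y(4, -2), -3)) - 400 = 500*(((-4 - 3)/(6 + (4 - 2)))*(1 + 21)) - 400 = 500*((-7/(6 + 2))*22) - 400 = 500*((-7/8)*22) - 400 = 500*(((⅛)*(-7))*22) - 400 = 500*(-7/8*22) - 400 = 500*(-77/4) - 400 = -9625 - 400 = -10025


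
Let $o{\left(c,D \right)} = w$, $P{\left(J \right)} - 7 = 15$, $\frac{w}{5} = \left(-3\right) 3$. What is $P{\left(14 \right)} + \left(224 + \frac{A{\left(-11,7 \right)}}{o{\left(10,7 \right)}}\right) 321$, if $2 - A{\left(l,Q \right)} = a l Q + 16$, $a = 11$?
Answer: $\frac{989759}{15} \approx 65984.0$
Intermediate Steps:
$A{\left(l,Q \right)} = -14 - 11 Q l$ ($A{\left(l,Q \right)} = 2 - \left(11 l Q + 16\right) = 2 - \left(11 Q l + 16\right) = 2 - \left(16 + 11 Q l\right) = -14 - 11 Q l$)
$w = -45$ ($w = 5 \left(\left(-3\right) 3\right) = 5 \left(-9\right) = -45$)
$P{\left(J \right)} = 22$ ($P{\left(J \right)} = 7 + 15 = 22$)
$o{\left(c,D \right)} = -45$
$P{\left(14 \right)} + \left(224 + \frac{A{\left(-11,7 \right)}}{o{\left(10,7 \right)}}\right) 321 = 22 + \left(224 + \frac{-14 - 77 \left(-11\right)}{-45}\right) 321 = 22 + \left(224 + \left(-14 + 847\right) \left(- \frac{1}{45}\right)\right) 321 = 22 + \left(224 + 833 \left(- \frac{1}{45}\right)\right) 321 = 22 + \left(224 - \frac{833}{45}\right) 321 = 22 + \frac{9247}{45} \cdot 321 = 22 + \frac{989429}{15} = \frac{989759}{15}$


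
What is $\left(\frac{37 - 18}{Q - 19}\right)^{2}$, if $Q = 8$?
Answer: $\frac{361}{121} \approx 2.9835$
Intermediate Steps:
$\left(\frac{37 - 18}{Q - 19}\right)^{2} = \left(\frac{37 - 18}{8 - 19}\right)^{2} = \left(\frac{19}{-11}\right)^{2} = \left(19 \left(- \frac{1}{11}\right)\right)^{2} = \left(- \frac{19}{11}\right)^{2} = \frac{361}{121}$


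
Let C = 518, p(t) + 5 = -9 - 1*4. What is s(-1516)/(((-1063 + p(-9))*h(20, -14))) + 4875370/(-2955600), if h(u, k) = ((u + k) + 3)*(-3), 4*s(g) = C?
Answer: -1576829711/958501080 ≈ -1.6451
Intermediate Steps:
p(t) = -18 (p(t) = -5 + (-9 - 1*4) = -5 + (-9 - 4) = -5 - 13 = -18)
s(g) = 259/2 (s(g) = (1/4)*518 = 259/2)
h(u, k) = -9 - 3*k - 3*u (h(u, k) = ((k + u) + 3)*(-3) = (3 + k + u)*(-3) = -9 - 3*k - 3*u)
s(-1516)/(((-1063 + p(-9))*h(20, -14))) + 4875370/(-2955600) = 259/(2*(((-1063 - 18)*(-9 - 3*(-14) - 3*20)))) + 4875370/(-2955600) = 259/(2*((-1081*(-9 + 42 - 60)))) + 4875370*(-1/2955600) = 259/(2*((-1081*(-27)))) - 487537/295560 = (259/2)/29187 - 487537/295560 = (259/2)*(1/29187) - 487537/295560 = 259/58374 - 487537/295560 = -1576829711/958501080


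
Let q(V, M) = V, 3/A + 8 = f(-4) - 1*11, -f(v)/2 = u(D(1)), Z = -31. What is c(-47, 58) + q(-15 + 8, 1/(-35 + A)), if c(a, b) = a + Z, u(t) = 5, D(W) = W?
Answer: -85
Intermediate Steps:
f(v) = -10 (f(v) = -2*5 = -10)
A = -3/29 (A = 3/(-8 + (-10 - 1*11)) = 3/(-8 + (-10 - 11)) = 3/(-8 - 21) = 3/(-29) = 3*(-1/29) = -3/29 ≈ -0.10345)
c(a, b) = -31 + a (c(a, b) = a - 31 = -31 + a)
c(-47, 58) + q(-15 + 8, 1/(-35 + A)) = (-31 - 47) + (-15 + 8) = -78 - 7 = -85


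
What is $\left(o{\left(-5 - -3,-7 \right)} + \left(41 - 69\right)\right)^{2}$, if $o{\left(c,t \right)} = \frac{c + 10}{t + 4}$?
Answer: $\frac{8464}{9} \approx 940.44$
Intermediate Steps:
$o{\left(c,t \right)} = \frac{10 + c}{4 + t}$
$\left(o{\left(-5 - -3,-7 \right)} + \left(41 - 69\right)\right)^{2} = \left(\frac{10 - 2}{4 - 7} + \left(41 - 69\right)\right)^{2} = \left(\frac{10 + \left(-5 + 3\right)}{-3} + \left(41 - 69\right)\right)^{2} = \left(- \frac{10 - 2}{3} - 28\right)^{2} = \left(\left(- \frac{1}{3}\right) 8 - 28\right)^{2} = \left(- \frac{8}{3} - 28\right)^{2} = \left(- \frac{92}{3}\right)^{2} = \frac{8464}{9}$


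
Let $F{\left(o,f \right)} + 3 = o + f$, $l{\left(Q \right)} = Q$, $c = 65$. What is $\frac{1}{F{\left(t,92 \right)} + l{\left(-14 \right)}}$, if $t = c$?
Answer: $\frac{1}{140} \approx 0.0071429$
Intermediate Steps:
$t = 65$
$F{\left(o,f \right)} = -3 + f + o$ ($F{\left(o,f \right)} = -3 + \left(o + f\right) = -3 + \left(f + o\right) = -3 + f + o$)
$\frac{1}{F{\left(t,92 \right)} + l{\left(-14 \right)}} = \frac{1}{\left(-3 + 92 + 65\right) - 14} = \frac{1}{154 - 14} = \frac{1}{140}$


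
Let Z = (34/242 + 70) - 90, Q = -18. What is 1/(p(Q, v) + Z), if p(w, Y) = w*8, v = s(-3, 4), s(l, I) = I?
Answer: -121/19827 ≈ -0.0061028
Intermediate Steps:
v = 4
p(w, Y) = 8*w
Z = -2403/121 (Z = (34*(1/242) + 70) - 90 = (17/121 + 70) - 90 = 8487/121 - 90 = -2403/121 ≈ -19.859)
1/(p(Q, v) + Z) = 1/(8*(-18) - 2403/121) = 1/(-144 - 2403/121) = 1/(-19827/121) = -121/19827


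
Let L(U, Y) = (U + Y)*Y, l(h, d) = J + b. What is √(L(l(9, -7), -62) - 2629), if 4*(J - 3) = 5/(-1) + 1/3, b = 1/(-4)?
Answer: √40206/6 ≈ 33.419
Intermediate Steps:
b = -¼ ≈ -0.25000
J = 11/6 (J = 3 + (5/(-1) + 1/3)/4 = 3 + (5*(-1) + 1*(⅓))/4 = 3 + (-5 + ⅓)/4 = 3 + (¼)*(-14/3) = 3 - 7/6 = 11/6 ≈ 1.8333)
l(h, d) = 19/12 (l(h, d) = 11/6 - ¼ = 19/12)
L(U, Y) = Y*(U + Y)
√(L(l(9, -7), -62) - 2629) = √(-62*(19/12 - 62) - 2629) = √(-62*(-725/12) - 2629) = √(22475/6 - 2629) = √(6701/6) = √40206/6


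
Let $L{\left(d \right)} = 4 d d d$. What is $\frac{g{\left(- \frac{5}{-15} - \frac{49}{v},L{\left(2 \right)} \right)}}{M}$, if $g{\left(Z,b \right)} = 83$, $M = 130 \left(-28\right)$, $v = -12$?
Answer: $- \frac{83}{3640} \approx -0.022802$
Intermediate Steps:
$M = -3640$
$L{\left(d \right)} = 4 d^{3}$ ($L{\left(d \right)} = 4 d^{2} d = 4 d^{3}$)
$\frac{g{\left(- \frac{5}{-15} - \frac{49}{v},L{\left(2 \right)} \right)}}{M} = \frac{83}{-3640} = 83 \left(- \frac{1}{3640}\right) = - \frac{83}{3640}$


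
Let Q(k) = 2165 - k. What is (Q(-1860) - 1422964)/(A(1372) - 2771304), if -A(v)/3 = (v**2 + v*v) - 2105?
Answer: 1418939/14059293 ≈ 0.10093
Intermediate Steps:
A(v) = 6315 - 6*v**2 (A(v) = -3*((v**2 + v*v) - 2105) = -3*((v**2 + v**2) - 2105) = -3*(2*v**2 - 2105) = -3*(-2105 + 2*v**2) = 6315 - 6*v**2)
(Q(-1860) - 1422964)/(A(1372) - 2771304) = ((2165 - 1*(-1860)) - 1422964)/((6315 - 6*1372**2) - 2771304) = ((2165 + 1860) - 1422964)/((6315 - 6*1882384) - 2771304) = (4025 - 1422964)/((6315 - 11294304) - 2771304) = -1418939/(-11287989 - 2771304) = -1418939/(-14059293) = -1418939*(-1/14059293) = 1418939/14059293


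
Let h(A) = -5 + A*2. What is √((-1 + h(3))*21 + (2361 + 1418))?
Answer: √3779 ≈ 61.474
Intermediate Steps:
h(A) = -5 + 2*A
√((-1 + h(3))*21 + (2361 + 1418)) = √((-1 + (-5 + 2*3))*21 + (2361 + 1418)) = √((-1 + (-5 + 6))*21 + 3779) = √((-1 + 1)*21 + 3779) = √(0*21 + 3779) = √(0 + 3779) = √3779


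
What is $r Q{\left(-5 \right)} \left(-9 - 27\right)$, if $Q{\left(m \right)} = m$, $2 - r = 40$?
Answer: $-6840$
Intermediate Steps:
$r = -38$ ($r = 2 - 40 = -38$)
$r Q{\left(-5 \right)} \left(-9 - 27\right) = \left(-38\right) \left(-5\right) \left(-9 - 27\right) = 190 \left(-9 - 27\right) = 190 \left(-36\right) = -6840$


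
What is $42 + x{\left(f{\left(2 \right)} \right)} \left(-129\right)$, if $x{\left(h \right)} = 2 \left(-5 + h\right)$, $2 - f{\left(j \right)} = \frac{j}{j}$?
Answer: $1074$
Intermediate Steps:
$f{\left(j \right)} = 1$ ($f{\left(j \right)} = 2 - \frac{j}{j} = 2 - 1 = 1$)
$x{\left(h \right)} = -10 + 2 h$
$42 + x{\left(f{\left(2 \right)} \right)} \left(-129\right) = 42 + \left(-10 + 2 \cdot 1\right) \left(-129\right) = 42 + \left(-10 + 2\right) \left(-129\right) = 42 - -1032 = 42 + 1032 = 1074$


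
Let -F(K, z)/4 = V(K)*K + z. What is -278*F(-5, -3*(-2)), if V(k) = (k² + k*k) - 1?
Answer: -265768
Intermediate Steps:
V(k) = -1 + 2*k² (V(k) = (k² + k²) - 1 = 2*k² - 1 = -1 + 2*k²)
F(K, z) = -4*z - 4*K*(-1 + 2*K²) (F(K, z) = -4*((-1 + 2*K²)*K + z) = -4*(K*(-1 + 2*K²) + z) = -4*(z + K*(-1 + 2*K²)) = -4*z - 4*K*(-1 + 2*K²))
-278*F(-5, -3*(-2)) = -278*(-8*(-5)³ - (-12)*(-2) + 4*(-5)) = -278*(-8*(-125) - 4*6 - 20) = -278*(1000 - 24 - 20) = -278*956 = -265768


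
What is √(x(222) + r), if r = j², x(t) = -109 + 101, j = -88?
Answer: 2*√1934 ≈ 87.955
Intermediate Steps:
x(t) = -8
r = 7744 (r = (-88)² = 7744)
√(x(222) + r) = √(-8 + 7744) = √7736 = 2*√1934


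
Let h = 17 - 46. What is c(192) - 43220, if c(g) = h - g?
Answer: -43441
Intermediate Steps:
h = -29
c(g) = -29 - g
c(192) - 43220 = (-29 - 1*192) - 43220 = (-29 - 192) - 43220 = -221 - 43220 = -43441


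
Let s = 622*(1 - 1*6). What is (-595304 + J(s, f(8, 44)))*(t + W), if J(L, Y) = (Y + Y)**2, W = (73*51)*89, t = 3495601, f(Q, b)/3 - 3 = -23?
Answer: -2223089400992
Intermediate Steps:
f(Q, b) = -60 (f(Q, b) = 9 + 3*(-23) = 9 - 69 = -60)
s = -3110 (s = 622*(1 - 6) = 622*(-5) = -3110)
W = 331347 (W = 3723*89 = 331347)
J(L, Y) = 4*Y**2 (J(L, Y) = (2*Y)**2 = 4*Y**2)
(-595304 + J(s, f(8, 44)))*(t + W) = (-595304 + 4*(-60)**2)*(3495601 + 331347) = (-595304 + 4*3600)*3826948 = (-595304 + 14400)*3826948 = -580904*3826948 = -2223089400992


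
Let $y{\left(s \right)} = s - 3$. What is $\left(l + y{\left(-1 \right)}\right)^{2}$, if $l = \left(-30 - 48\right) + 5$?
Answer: $5929$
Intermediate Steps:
$y{\left(s \right)} = -3 + s$
$l = -73$ ($l = -78 + 5 = -73$)
$\left(l + y{\left(-1 \right)}\right)^{2} = \left(-73 - 4\right)^{2} = \left(-77\right)^{2} = 5929$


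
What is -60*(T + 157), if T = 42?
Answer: -11940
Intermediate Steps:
-60*(T + 157) = -60*(42 + 157) = -60*199 = -11940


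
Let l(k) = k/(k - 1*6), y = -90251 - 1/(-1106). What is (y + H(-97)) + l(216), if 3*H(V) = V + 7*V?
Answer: -1501538291/16590 ≈ -90509.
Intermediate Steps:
y = -99817605/1106 (y = -90251 - 1*(-1/1106) = -90251 + 1/1106 = -99817605/1106 ≈ -90251.)
H(V) = 8*V/3 (H(V) = (V + 7*V)/3 = (8*V)/3 = 8*V/3)
l(k) = k/(-6 + k) (l(k) = k/(k - 6) = k/(-6 + k))
(y + H(-97)) + l(216) = (-99817605/1106 + (8/3)*(-97)) + 216/(-6 + 216) = (-99817605/1106 - 776/3) + 216/210 = -300311071/3318 + 216*(1/210) = -300311071/3318 + 36/35 = -1501538291/16590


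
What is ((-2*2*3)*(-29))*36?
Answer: 12528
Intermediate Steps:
((-2*2*3)*(-29))*36 = (-4*3*(-29))*36 = -12*(-29)*36 = 348*36 = 12528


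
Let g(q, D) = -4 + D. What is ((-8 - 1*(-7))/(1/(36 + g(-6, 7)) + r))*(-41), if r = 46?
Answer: 1599/1795 ≈ 0.89081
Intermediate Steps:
((-8 - 1*(-7))/(1/(36 + g(-6, 7)) + r))*(-41) = ((-8 - 1*(-7))/(1/(36 + (-4 + 7)) + 46))*(-41) = ((-8 + 7)/(1/(36 + 3) + 46))*(-41) = -1/(1/39 + 46)*(-41) = -1/1795/39*(-41) = -1*39/1795*(-41) = -39/1795*(-41) = 1599/1795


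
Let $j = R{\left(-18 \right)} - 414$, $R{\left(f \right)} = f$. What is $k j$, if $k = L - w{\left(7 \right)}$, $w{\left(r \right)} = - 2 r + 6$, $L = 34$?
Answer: $-18144$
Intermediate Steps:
$w{\left(r \right)} = 6 - 2 r$
$k = 42$ ($k = 34 - \left(6 - 14\right) = 34 - -8 = 34 + 8 = 42$)
$j = -432$ ($j = -18 - 414 = -432$)
$k j = 42 \left(-432\right) = -18144$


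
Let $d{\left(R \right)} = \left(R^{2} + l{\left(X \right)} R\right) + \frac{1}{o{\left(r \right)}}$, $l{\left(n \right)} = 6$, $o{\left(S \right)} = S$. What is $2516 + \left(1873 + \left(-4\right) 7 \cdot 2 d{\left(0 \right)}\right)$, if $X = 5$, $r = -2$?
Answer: $4417$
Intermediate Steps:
$d{\left(R \right)} = - \frac{1}{2} + R^{2} + 6 R$ ($d{\left(R \right)} = \left(R^{2} + 6 R\right) + \frac{1}{-2} = \left(R^{2} + 6 R\right) - \frac{1}{2} = - \frac{1}{2} + R^{2} + 6 R$)
$2516 + \left(1873 + \left(-4\right) 7 \cdot 2 d{\left(0 \right)}\right) = 2516 + \left(1873 + \left(-4\right) 7 \cdot 2 \left(- \frac{1}{2} + 0^{2} + 6 \cdot 0\right)\right) = 2516 + \left(1873 + \left(-28\right) 2 \left(- \frac{1}{2} + 0 + 0\right)\right) = 2516 + \left(1873 - -28\right) = 2516 + \left(1873 + 28\right) = 2516 + 1901 = 4417$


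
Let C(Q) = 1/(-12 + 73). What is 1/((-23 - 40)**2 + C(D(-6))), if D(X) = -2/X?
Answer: 61/242110 ≈ 0.00025195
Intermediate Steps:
C(Q) = 1/61
1/((-23 - 40)**2 + C(D(-6))) = 1/((-23 - 40)**2 + 1/61) = 1/((-63)**2 + 1/61) = 1/(3969 + 1/61) = 1/(242110/61) = 61/242110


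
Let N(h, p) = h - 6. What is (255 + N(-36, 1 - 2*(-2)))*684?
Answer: 145692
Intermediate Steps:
N(h, p) = -6 + h
(255 + N(-36, 1 - 2*(-2)))*684 = (255 + (-6 - 36))*684 = (255 - 42)*684 = 213*684 = 145692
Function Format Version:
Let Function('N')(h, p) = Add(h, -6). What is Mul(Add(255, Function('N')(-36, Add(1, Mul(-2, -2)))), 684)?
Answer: 145692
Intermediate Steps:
Function('N')(h, p) = Add(-6, h)
Mul(Add(255, Function('N')(-36, Add(1, Mul(-2, -2)))), 684) = Mul(Add(255, Add(-6, -36)), 684) = Mul(Add(255, -42), 684) = Mul(213, 684) = 145692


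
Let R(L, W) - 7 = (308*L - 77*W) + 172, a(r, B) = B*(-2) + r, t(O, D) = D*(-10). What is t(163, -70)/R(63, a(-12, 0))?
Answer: 700/20507 ≈ 0.034135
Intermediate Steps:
t(O, D) = -10*D
a(r, B) = r - 2*B (a(r, B) = -2*B + r = r - 2*B)
R(L, W) = 179 - 77*W + 308*L (R(L, W) = 7 + ((308*L - 77*W) + 172) = 7 + ((-77*W + 308*L) + 172) = 7 + (172 - 77*W + 308*L) = 179 - 77*W + 308*L)
t(163, -70)/R(63, a(-12, 0)) = (-10*(-70))/(179 - 77*(-12 - 2*0) + 308*63) = 700/(179 - 77*(-12 + 0) + 19404) = 700/(179 - 77*(-12) + 19404) = 700/(179 + 924 + 19404) = 700/20507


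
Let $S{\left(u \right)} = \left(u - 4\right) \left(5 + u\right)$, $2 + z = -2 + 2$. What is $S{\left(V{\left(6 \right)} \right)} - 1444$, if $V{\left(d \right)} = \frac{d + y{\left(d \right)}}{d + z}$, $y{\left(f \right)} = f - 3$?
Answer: $- \frac{23307}{16} \approx -1456.7$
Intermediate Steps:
$y{\left(f \right)} = -3 + f$
$z = -2$ ($z = -2 + \left(-2 + 2\right) = -2 + 0 = -2$)
$V{\left(d \right)} = \frac{-3 + 2 d}{-2 + d}$ ($V{\left(d \right)} = \frac{d + \left(-3 + d\right)}{d - 2} = \frac{-3 + 2 d}{-2 + d}$)
$S{\left(u \right)} = \left(-4 + u\right) \left(5 + u\right)$
$S{\left(V{\left(6 \right)} \right)} - 1444 = \left(-20 + \frac{-3 + 2 \cdot 6}{-2 + 6} + \left(\frac{-3 + 2 \cdot 6}{-2 + 6}\right)^{2}\right) - 1444 = \left(-20 + \frac{-3 + 12}{4} + \left(\frac{-3 + 12}{4}\right)^{2}\right) - 1444 = \left(-20 + \frac{1}{4} \cdot 9 + \left(\frac{1}{4} \cdot 9\right)^{2}\right) - 1444 = \left(-20 + \frac{9}{4} + \left(\frac{9}{4}\right)^{2}\right) - 1444 = \left(-20 + \frac{9}{4} + \frac{81}{16}\right) - 1444 = - \frac{203}{16} - 1444 = - \frac{23307}{16}$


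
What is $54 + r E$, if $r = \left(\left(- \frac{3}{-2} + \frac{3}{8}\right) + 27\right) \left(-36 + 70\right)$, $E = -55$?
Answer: $- \frac{215769}{4} \approx -53942.0$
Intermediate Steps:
$r = \frac{3927}{4}$ ($r = \left(\left(\left(-3\right) \left(- \frac{1}{2}\right) + 3 \cdot \frac{1}{8}\right) + 27\right) 34 = \left(\left(\frac{3}{2} + \frac{3}{8}\right) + 27\right) 34 = \left(\frac{15}{8} + 27\right) 34 = \frac{231}{8} \cdot 34 = \frac{3927}{4} \approx 981.75$)
$54 + r E = 54 + \frac{3927}{4} \left(-55\right) = 54 - \frac{215985}{4} = - \frac{215769}{4}$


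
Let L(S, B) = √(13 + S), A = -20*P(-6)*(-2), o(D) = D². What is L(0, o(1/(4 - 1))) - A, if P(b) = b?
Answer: 240 + √13 ≈ 243.61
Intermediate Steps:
A = -240 (A = -20*(-6)*(-2) = 120*(-2) = -240)
L(0, o(1/(4 - 1))) - A = √(13 + 0) - 1*(-240) = √13 + 240 = 240 + √13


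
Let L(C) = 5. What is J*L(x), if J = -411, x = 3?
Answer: -2055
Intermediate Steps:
J*L(x) = -411*5 = -2055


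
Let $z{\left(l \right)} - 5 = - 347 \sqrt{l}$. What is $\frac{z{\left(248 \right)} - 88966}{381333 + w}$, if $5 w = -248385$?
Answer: $- \frac{88961}{331656} - \frac{347 \sqrt{62}}{165828} \approx -0.28471$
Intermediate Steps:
$w = -49677$ ($w = \frac{1}{5} \left(-248385\right) = -49677$)
$z{\left(l \right)} = 5 - 347 \sqrt{l}$
$\frac{z{\left(248 \right)} - 88966}{381333 + w} = \frac{\left(5 - 347 \sqrt{248}\right) - 88966}{381333 - 49677} = \frac{\left(5 - 347 \cdot 2 \sqrt{62}\right) - 88966}{331656} = \left(\left(5 - 694 \sqrt{62}\right) - 88966\right) \frac{1}{331656} = \left(-88961 - 694 \sqrt{62}\right) \frac{1}{331656} = - \frac{88961}{331656} - \frac{347 \sqrt{62}}{165828}$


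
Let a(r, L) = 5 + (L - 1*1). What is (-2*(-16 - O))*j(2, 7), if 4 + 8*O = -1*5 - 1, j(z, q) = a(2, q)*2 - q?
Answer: 885/2 ≈ 442.50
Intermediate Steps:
a(r, L) = 4 + L (a(r, L) = 5 + (L - 1) = 5 + (-1 + L) = 4 + L)
j(z, q) = 8 + q (j(z, q) = (4 + q)*2 - q = (8 + 2*q) - q = 8 + q)
O = -5/4 (O = -1/2 + (-1*5 - 1)/8 = -1/2 + (-5 - 1)/8 = -1/2 + (1/8)*(-6) = -1/2 - 3/4 = -5/4 ≈ -1.2500)
(-2*(-16 - O))*j(2, 7) = (-2*(-16 - 1*(-5/4)))*(8 + 7) = -2*(-16 + 5/4)*15 = -2*(-59/4)*15 = (59/2)*15 = 885/2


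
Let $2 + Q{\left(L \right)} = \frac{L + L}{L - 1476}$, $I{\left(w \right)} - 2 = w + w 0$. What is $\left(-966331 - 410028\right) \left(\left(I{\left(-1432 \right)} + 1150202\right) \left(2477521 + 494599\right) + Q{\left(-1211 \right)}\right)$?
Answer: $- \frac{12626982403888423421352}{2687} \approx -4.6993 \cdot 10^{18}$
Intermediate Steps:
$I{\left(w \right)} = 2 + w$ ($I{\left(w \right)} = 2 + \left(w + w 0\right) = 2 + \left(w + 0\right) = 2 + w$)
$Q{\left(L \right)} = -2 + \frac{2 L}{-1476 + L}$ ($Q{\left(L \right)} = -2 + \frac{L + L}{L - 1476} = -2 + \frac{2 L}{-1476 + L}$)
$\left(-966331 - 410028\right) \left(\left(I{\left(-1432 \right)} + 1150202\right) \left(2477521 + 494599\right) + Q{\left(-1211 \right)}\right) = \left(-966331 - 410028\right) \left(\left(\left(2 - 1432\right) + 1150202\right) \left(2477521 + 494599\right) + \frac{2952}{-1476 - 1211}\right) = - 1376359 \left(\left(-1430 + 1150202\right) 2972120 + \frac{2952}{-2687}\right) = - 1376359 \left(1148772 \cdot 2972120 + 2952 \left(- \frac{1}{2687}\right)\right) = - 1376359 \left(3414288236640 - \frac{2952}{2687}\right) = \left(-1376359\right) \frac{9174192491848728}{2687} = - \frac{12626982403888423421352}{2687}$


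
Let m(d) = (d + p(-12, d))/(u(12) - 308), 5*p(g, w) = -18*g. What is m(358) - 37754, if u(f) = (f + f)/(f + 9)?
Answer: -202746001/5370 ≈ -37755.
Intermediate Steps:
u(f) = 2*f/(9 + f) (u(f) = (2*f)/(9 + f) = 2*f/(9 + f))
p(g, w) = -18*g/5 (p(g, w) = (-18*g)/5 = -18*g/5)
m(d) = -126/895 - 7*d/2148 (m(d) = (d - 18/5*(-12))/(2*12/(9 + 12) - 308) = (d + 216/5)/(2*12/21 - 308) = (216/5 + d)/(2*12*(1/21) - 308) = (216/5 + d)/(8/7 - 308) = (216/5 + d)/(-2148/7) = (216/5 + d)*(-7/2148) = -126/895 - 7*d/2148)
m(358) - 37754 = (-126/895 - 7/2148*358) - 37754 = (-126/895 - 7/6) - 37754 = -7021/5370 - 37754 = -202746001/5370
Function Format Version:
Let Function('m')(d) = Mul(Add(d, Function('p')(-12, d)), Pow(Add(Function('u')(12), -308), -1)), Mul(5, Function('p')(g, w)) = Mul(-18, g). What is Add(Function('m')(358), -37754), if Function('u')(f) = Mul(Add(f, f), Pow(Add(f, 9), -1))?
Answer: Rational(-202746001, 5370) ≈ -37755.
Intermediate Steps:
Function('u')(f) = Mul(2, f, Pow(Add(9, f), -1)) (Function('u')(f) = Mul(Mul(2, f), Pow(Add(9, f), -1)) = Mul(2, f, Pow(Add(9, f), -1)))
Function('p')(g, w) = Mul(Rational(-18, 5), g) (Function('p')(g, w) = Mul(Rational(1, 5), Mul(-18, g)) = Mul(Rational(-18, 5), g))
Function('m')(d) = Add(Rational(-126, 895), Mul(Rational(-7, 2148), d)) (Function('m')(d) = Mul(Add(d, Mul(Rational(-18, 5), -12)), Pow(Add(Mul(2, 12, Pow(Add(9, 12), -1)), -308), -1)) = Mul(Add(d, Rational(216, 5)), Pow(Add(Mul(2, 12, Pow(21, -1)), -308), -1)) = Mul(Add(Rational(216, 5), d), Pow(Add(Mul(2, 12, Rational(1, 21)), -308), -1)) = Mul(Add(Rational(216, 5), d), Pow(Add(Rational(8, 7), -308), -1)) = Mul(Add(Rational(216, 5), d), Pow(Rational(-2148, 7), -1)) = Mul(Add(Rational(216, 5), d), Rational(-7, 2148)) = Add(Rational(-126, 895), Mul(Rational(-7, 2148), d)))
Add(Function('m')(358), -37754) = Add(Add(Rational(-126, 895), Mul(Rational(-7, 2148), 358)), -37754) = Add(Add(Rational(-126, 895), Rational(-7, 6)), -37754) = Add(Rational(-7021, 5370), -37754) = Rational(-202746001, 5370)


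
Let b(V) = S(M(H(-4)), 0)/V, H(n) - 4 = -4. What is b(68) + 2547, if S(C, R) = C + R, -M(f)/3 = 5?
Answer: 173181/68 ≈ 2546.8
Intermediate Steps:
H(n) = 0 (H(n) = 4 - 4 = 0)
M(f) = -15 (M(f) = -3*5 = -15)
b(V) = -15/V (b(V) = (-15 + 0)/V = -15/V)
b(68) + 2547 = -15/68 + 2547 = 173181/68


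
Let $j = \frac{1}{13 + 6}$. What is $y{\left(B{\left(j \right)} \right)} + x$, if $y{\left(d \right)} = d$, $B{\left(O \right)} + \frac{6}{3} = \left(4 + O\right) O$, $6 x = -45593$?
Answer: $- \frac{16462943}{2166} \approx -7600.6$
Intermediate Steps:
$x = - \frac{45593}{6}$ ($x = \frac{1}{6} \left(-45593\right) = - \frac{45593}{6} \approx -7598.8$)
$j = \frac{1}{19} \approx 0.052632$
$B{\left(O \right)} = -2 + O \left(4 + O\right)$ ($B{\left(O \right)} = -2 + \left(4 + O\right) O = -2 + O \left(4 + O\right)$)
$y{\left(B{\left(j \right)} \right)} + x = \left(-2 + \left(\frac{1}{19}\right)^{2} + 4 \cdot \frac{1}{19}\right) - \frac{45593}{6} = \left(-2 + \frac{1}{361} + \frac{4}{19}\right) - \frac{45593}{6} = - \frac{645}{361} - \frac{45593}{6} = - \frac{16462943}{2166}$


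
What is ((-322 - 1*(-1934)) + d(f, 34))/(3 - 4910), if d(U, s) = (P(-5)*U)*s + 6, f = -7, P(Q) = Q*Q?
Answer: 4332/4907 ≈ 0.88282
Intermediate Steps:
P(Q) = Q²
d(U, s) = 6 + 25*U*s (d(U, s) = ((-5)²*U)*s + 6 = (25*U)*s + 6 = 25*U*s + 6 = 6 + 25*U*s)
((-322 - 1*(-1934)) + d(f, 34))/(3 - 4910) = ((-322 - 1*(-1934)) + (6 + 25*(-7)*34))/(3 - 4910) = ((-322 + 1934) + (6 - 5950))/(-4907) = (1612 - 5944)*(-1/4907) = -4332*(-1/4907) = 4332/4907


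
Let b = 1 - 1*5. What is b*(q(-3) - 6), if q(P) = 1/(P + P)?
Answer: 74/3 ≈ 24.667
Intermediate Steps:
q(P) = 1/(2*P)
b = -4 (b = 1 - 5 = -4)
b*(q(-3) - 6) = -4*((½)/(-3) - 6) = -4*((½)*(-⅓) - 6) = -4*(-⅙ - 6) = -4*(-37/6) = 74/3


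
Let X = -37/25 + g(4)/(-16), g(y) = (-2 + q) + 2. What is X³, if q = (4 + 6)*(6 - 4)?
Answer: -20346417/1000000 ≈ -20.346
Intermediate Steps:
q = 20 (q = 10*2 = 20)
g(y) = 20 (g(y) = (-2 + 20) + 2 = 18 + 2 = 20)
X = -273/100 (X = -37/25 + 20/(-16) = -37*1/25 + 20*(-1/16) = -37/25 - 5/4 = -273/100 ≈ -2.7300)
X³ = (-273/100)³ = -20346417/1000000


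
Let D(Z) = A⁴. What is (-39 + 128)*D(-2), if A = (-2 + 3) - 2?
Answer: 89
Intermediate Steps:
A = -1 (A = 1 - 2 = -1)
D(Z) = 1 (D(Z) = (-1)⁴ = 1)
(-39 + 128)*D(-2) = (-39 + 128)*1 = 89*1 = 89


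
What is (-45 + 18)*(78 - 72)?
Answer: -162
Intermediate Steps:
(-45 + 18)*(78 - 72) = -27*6 = -162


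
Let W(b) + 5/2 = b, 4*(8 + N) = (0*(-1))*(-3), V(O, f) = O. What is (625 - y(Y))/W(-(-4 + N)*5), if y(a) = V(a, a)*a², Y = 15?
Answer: -1100/23 ≈ -47.826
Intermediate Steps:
N = -8 (N = -8 + ((0*(-1))*(-3))/4 = -8 + (0*(-3))/4 = -8 + (¼)*0 = -8 + 0 = -8)
y(a) = a³ (y(a) = a*a² = a³)
W(b) = -5/2 + b
(625 - y(Y))/W(-(-4 + N)*5) = (625 - 1*15³)/(-5/2 - (-4 - 8)*5) = (625 - 1*3375)/(-5/2 - 1*(-12)*5) = (625 - 3375)/(-5/2 + 12*5) = -2750/(-5/2 + 60) = -2750/115/2 = -2750*2/115 = -1100/23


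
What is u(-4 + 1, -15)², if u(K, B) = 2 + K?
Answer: 1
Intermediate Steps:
u(-4 + 1, -15)² = (2 + (-4 + 1))² = (2 - 3)² = (-1)² = 1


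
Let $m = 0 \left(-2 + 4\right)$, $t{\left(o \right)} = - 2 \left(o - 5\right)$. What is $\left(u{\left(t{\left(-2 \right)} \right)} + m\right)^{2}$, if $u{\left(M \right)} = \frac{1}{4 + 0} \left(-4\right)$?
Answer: $1$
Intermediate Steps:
$t{\left(o \right)} = 10 - 2 o$ ($t{\left(o \right)} = - 2 \left(-5 + o\right) = 10 - 2 o$)
$u{\left(M \right)} = -1$ ($u{\left(M \right)} = \frac{1}{4} \left(-4\right) = -1$)
$m = 0$ ($m = 0 \cdot 2 = 0$)
$\left(u{\left(t{\left(-2 \right)} \right)} + m\right)^{2} = \left(-1 + 0\right)^{2} = \left(-1\right)^{2} = 1$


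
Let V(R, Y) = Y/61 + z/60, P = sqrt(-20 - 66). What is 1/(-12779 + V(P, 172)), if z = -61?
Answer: -3660/46764541 ≈ -7.8264e-5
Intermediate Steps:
P = I*sqrt(86) (P = sqrt(-86) = I*sqrt(86) ≈ 9.2736*I)
V(R, Y) = -61/60 + Y/61 (V(R, Y) = Y/61 - 61/60 = -61/60 + Y/61)
1/(-12779 + V(P, 172)) = 1/(-12779 + (-61/60 + (1/61)*172)) = 1/(-12779 + (-61/60 + 172/61)) = 1/(-12779 + 6599/3660) = 1/(-46764541/3660) = -3660/46764541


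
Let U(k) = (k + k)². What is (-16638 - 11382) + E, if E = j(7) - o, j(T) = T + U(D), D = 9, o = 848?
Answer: -28537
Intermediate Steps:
U(k) = 4*k² (U(k) = (2*k)² = 4*k²)
j(T) = 324 + T (j(T) = T + 4*9² = T + 4*81 = T + 324 = 324 + T)
E = -517 (E = (324 + 7) - 1*848 = 331 - 848 = -517)
(-16638 - 11382) + E = (-16638 - 11382) - 517 = -28020 - 517 = -28537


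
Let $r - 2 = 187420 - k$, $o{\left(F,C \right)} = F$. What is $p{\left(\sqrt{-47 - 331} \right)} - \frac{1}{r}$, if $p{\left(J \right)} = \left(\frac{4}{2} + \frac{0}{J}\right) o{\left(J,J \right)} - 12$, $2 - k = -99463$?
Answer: $- \frac{1055485}{87957} + 6 i \sqrt{42} \approx -12.0 + 38.884 i$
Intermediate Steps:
$k = 99465$ ($k = 2 - -99463 = 2 + 99463 = 99465$)
$r = 87957$ ($r = 2 + \left(187420 - 99465\right) = 2 + 87955 = 87957$)
$p{\left(J \right)} = -12 + 2 J$ ($p{\left(J \right)} = \left(\frac{4}{2} + \frac{0}{J}\right) J - 12 = \left(4 \cdot \frac{1}{2} + 0\right) J - 12 = \left(2 + 0\right) J - 12 = 2 J - 12 = -12 + 2 J$)
$p{\left(\sqrt{-47 - 331} \right)} - \frac{1}{r} = \left(-12 + 2 \sqrt{-47 - 331}\right) - \frac{1}{87957} = \left(-12 + 2 \sqrt{-378}\right) - \frac{1}{87957} = \left(-12 + 2 \cdot 3 i \sqrt{42}\right) - \frac{1}{87957} = \left(-12 + 6 i \sqrt{42}\right) - \frac{1}{87957} = - \frac{1055485}{87957} + 6 i \sqrt{42}$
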